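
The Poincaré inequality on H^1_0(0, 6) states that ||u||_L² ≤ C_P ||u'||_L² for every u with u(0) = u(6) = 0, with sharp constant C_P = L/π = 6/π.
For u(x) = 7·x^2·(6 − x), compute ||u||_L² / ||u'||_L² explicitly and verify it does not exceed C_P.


||u||_L² / ||u'||_L² = 3*sqrt(14)/7 < C_P = 6/π.

u(x) = 7·x^2·(6 − x), so u'(x) = 21*x*(4 - x).
u(x) = 7·x^2·(6 − x) vanishes at x = 0 and x = 6, so u ∈ H^1_0(0, 6). Differentiate via the product rule and integrate the resulting polynomials term by term.
  ∫_0^6 u² dx = ∫_0^6 (49*x^6 - 588*x^5 + 1764*x^4) dx. Term by term:
    ∫_0^6 49*x^6 dx = 1959552;  ∫_0^6 -588*x^5 dx = -4572288;  ∫_0^6 1764*x^4 dx = 13716864/5.
  Sum: 1959552 − 4572288 + 13716864/5 = 653184/5.
  ∫_0^6 (u')² dx = ∫_0^6 (441*x^4 - 3528*x^3 + 7056*x^2) dx. Term by term:
    ∫_0^6 441*x^4 dx = 3429216/5;  ∫_0^6 -3528*x^3 dx = -1143072;  ∫_0^6 7056*x^2 dx = 508032.
  Sum: 3429216/5 − 1143072 + 508032 = 254016/5.
∫_0^6 u² dx = 653184/5, so ||u||_L² = 216*sqrt(70)/5.
∫_0^6 (u')² dx = 254016/5, so ||u'||_L² = 504*sqrt(5)/5.
Ratio ||u||_L² / ||u'||_L² = 3*sqrt(14)/7.
Sharp Poincaré constant on H^1_0(0, 6) is C_P = L/π = 6/π, achieved by sin(π/6·x).
A polynomial bump cannot attain the sharp Poincaré constant (only the first sine eigenfunction does), so the ratio is strictly less than C_P, consistent with ||u||_L² ≤ C_P ||u'||_L².


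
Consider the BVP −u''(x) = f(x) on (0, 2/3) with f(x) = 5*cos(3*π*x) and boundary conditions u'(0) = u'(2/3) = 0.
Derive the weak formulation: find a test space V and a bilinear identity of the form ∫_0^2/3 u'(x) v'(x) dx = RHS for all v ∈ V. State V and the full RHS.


V = H^1(0, 2/3) (no boundary constraint on v; u is determined up to an additive constant); weak form: ∫_0^2/3 u'v' dx = ∫_0^2/3 (5*cos(3*π*x)) v dx for all v ∈ V.

Multiply both sides by a test function v and integrate from 0 to 2/3:
  ∫_0^2/3 −u''(x) v(x) dx = ∫_0^2/3 f(x) v(x) dx.
Integrate the LHS by parts once:
  ∫_0^2/3 −u'' v dx = −[u'(x) v(x)]_0^2/3 + ∫_0^2/3 u'(x) v'(x) dx.
Thus ∫_0^2/3 u'(x) v'(x) dx = ∫_0^2/3 f(x) v(x) dx + [u'(x) v(x)]_0^2/3.
Choose V so that boundary terms are either known or forced to vanish.
u has homogeneous Neumann: u'(0) = u'(2/3) = 0. So [u' v]_0^2/3 = 0·v(2/3) − 0·v(0) = 0 for any v; take V = H^1(0, 2/3).
Weak formulation: find u (satisfying any essential BC) such that ∫_0^2/3 u'(x) v'(x) dx = ∫_0^2/3 f v dx for all v ∈ V (homogeneous Neumann, so boundary terms vanish).
Substituting f(x) = 5*cos(3*π*x), the right-hand side is ∫_0^2/3 (5*cos(3*π*x)) v dx.
Compatibility check (pure Neumann): taking v ≡ 1 ∈ V gives 0 = ∫_0^2/3 f dx + (0) − (0), i.e. ∫_0^2/3 f dx must equal u'(0) − u'(2/3) = 0. Indeed ∫_0^2/3 (5*cos(3*π*x)) dx = 0, so the data are compatible. The solution is then unique only up to an additive constant (fix it e.g. by requiring ∫_0^2/3 u dx = 0).


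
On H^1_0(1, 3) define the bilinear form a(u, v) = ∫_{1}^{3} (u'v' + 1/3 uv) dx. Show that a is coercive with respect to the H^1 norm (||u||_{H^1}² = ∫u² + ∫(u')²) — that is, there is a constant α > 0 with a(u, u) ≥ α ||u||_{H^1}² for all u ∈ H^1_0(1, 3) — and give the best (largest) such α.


α = (4/3 + π^2)/(4 + π^2)

Coercivity of a(·,·) on H^1_0(1, 3) means a(u, u) ≥ α ||u||_{H^1}² for every u ∈ H^1_0.
The interval has length L = 2, and Poincaré/coercivity depend only on L. Here a(u, u) = ∫(u')² + (1/3)·∫u².
Here 0 < c = 1/3 < 1. The condition a(u,u) ≥ α||u||_{H^1}² reads (1−α)∫(u')² ≥ (α−c)∫u². Any admissible α is ≤ 1 (rapidly oscillating u have ∫u²/∫(u')² → 0), and α = 1 would force 0 ≥ (1−c)∫u², impossible since c < 1; so 1−α > 0. By the sharp Poincaré inequality on H^1_0 of an interval of length L, ∫(u')² ≥ (π/L)²∫u² with equality for the first sine mode sin(π(x−x₀)/L) (x₀ the left endpoint), so the inequality holds for all u iff (1−α)(π/L)² ≥ α − c, i.e. α ≤ ((π/L)² + c)/((π/L)² + 1) = (1 + c(L/π)²)/(1 + (L/π)²). With (π/L)² = π^2/4 and c = 1/3, the largest admissible constant is α = ((π/L)² + c)/((π/L)² + 1).
Simplifying, α = (4/3 + π^2)/(4 + π^2).


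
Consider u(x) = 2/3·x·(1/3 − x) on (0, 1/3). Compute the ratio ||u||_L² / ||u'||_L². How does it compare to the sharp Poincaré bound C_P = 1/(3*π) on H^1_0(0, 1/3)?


||u||_L² / ||u'||_L² = sqrt(10)/30 < C_P = 1/(3*π).

u(x) = 2/3·x·(1/3 − x), so u'(x) = 2/9 - 4*x/3.
u(x) = 2/3·x·(1/3 − x) vanishes at x = 0 and x = 1/3, so u ∈ H^1_0(0, 1/3). Differentiate via the product rule and integrate the resulting polynomials term by term.
  ∫_0^1/3 u² dx = ∫_0^1/3 (4*x^4/9 - 8*x^3/27 + 4*x^2/81) dx. Term by term:
    ∫_0^1/3 4*x^4/9 dx = 4/10935;  ∫_0^1/3 -8*x^3/27 dx = -2/2187;  ∫_0^1/3 4*x^2/81 dx = 4/6561.
  Sum: 4/10935 − 2/2187 + 4/6561 = 2/32805.
  ∫_0^1/3 (u')² dx = ∫_0^1/3 (16*x^2/9 - 16*x/27 + 4/81) dx. Term by term:
    ∫_0^1/3 16*x^2/9 dx = 16/729;  ∫_0^1/3 -16*x/27 dx = -8/243;  ∫_0^1/3 4/81 dx = 4/243.
  Sum: 16/729 − 8/243 + 4/243 = 4/729.
∫_0^1/3 u² dx = 2/32805, so ||u||_L² = sqrt(10)/405.
∫_0^1/3 (u')² dx = 4/729, so ||u'||_L² = 2/27.
Ratio ||u||_L² / ||u'||_L² = sqrt(10)/30.
Sharp Poincaré constant on H^1_0(0, 1/3) is C_P = L/π = 1/(3*π), achieved by sin(3*π·x).
A polynomial bump cannot attain the sharp Poincaré constant (only the first sine eigenfunction does), so the ratio is strictly less than C_P, consistent with ||u||_L² ≤ C_P ||u'||_L².


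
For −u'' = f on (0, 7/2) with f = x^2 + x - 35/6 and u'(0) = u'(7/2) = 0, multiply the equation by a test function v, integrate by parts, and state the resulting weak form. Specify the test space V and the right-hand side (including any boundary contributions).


V = H^1(0, 7/2) (no boundary constraint on v; u is determined up to an additive constant); weak form: ∫_0^7/2 u'v' dx = ∫_0^7/2 (x^2 + x - 35/6) v dx for all v ∈ V.

Multiply both sides by a test function v and integrate from 0 to 7/2:
  ∫_0^7/2 −u''(x) v(x) dx = ∫_0^7/2 f(x) v(x) dx.
Integrate the LHS by parts once:
  ∫_0^7/2 −u'' v dx = −[u'(x) v(x)]_0^7/2 + ∫_0^7/2 u'(x) v'(x) dx.
Thus ∫_0^7/2 u'(x) v'(x) dx = ∫_0^7/2 f(x) v(x) dx + [u'(x) v(x)]_0^7/2.
Choose V so that boundary terms are either known or forced to vanish.
u has homogeneous Neumann: u'(0) = u'(7/2) = 0. So [u' v]_0^7/2 = 0·v(7/2) − 0·v(0) = 0 for any v; take V = H^1(0, 7/2).
Weak formulation: find u (satisfying any essential BC) such that ∫_0^7/2 u'(x) v'(x) dx = ∫_0^7/2 f v dx for all v ∈ V (homogeneous Neumann, so boundary terms vanish).
Substituting f(x) = x^2 + x - 35/6, the right-hand side is ∫_0^7/2 (x^2 + x - 35/6) v dx.
Compatibility check (pure Neumann): taking v ≡ 1 ∈ V gives 0 = ∫_0^7/2 f dx + (0) − (0), i.e. ∫_0^7/2 f dx must equal u'(0) − u'(7/2) = 0. Indeed ∫_0^7/2 (x^2 + x - 35/6) dx = 0, so the data are compatible. The solution is then unique only up to an additive constant (fix it e.g. by requiring ∫_0^7/2 u dx = 0).


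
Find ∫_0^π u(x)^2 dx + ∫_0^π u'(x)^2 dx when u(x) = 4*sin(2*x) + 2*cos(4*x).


||u||_{H^1(0,π)}^2 = 74*π

u'(x) = -8*sin(4*x) + 8*cos(2*x).
Expand u² and (u')² and integrate term by term on (0, π), using: for integers n ≥ 1, ∫_0^π sin²(nx) dx = ∫_0^π cos²(nx) dx = π/2; for n ≠ n', ∫_0^π sin(nx)sin(n'x) dx = ∫_0^π cos(nx)cos(n'x) dx = 0; and by product-to-sum, ∫_0^π sin(nx)cos(n'x) dx = ½∫_0^π [sin((n+n')x) + sin((n−n')x)] dx, which is 0 when n+n' is even and 2n/(n²−n'²) when n+n' is odd (it need not vanish on (0, π)).
  u² squared terms: (2)²·∫cos(4x)² dx = 4·π/2 = 2*π;  (4)²·∫sin(2x)² dx = 16·π/2 = 8*π.
  u² cross terms: 2·(2)·(4)·∫cos(4x)·sin(2x) dx = 16·(0) = 0.
  So ∫_0^π u² dx = 2*π + 8*π + 0 = 10*π.
  (u')² squared terms: (-8)²·∫sin(4x)² dx = 64·π/2 = 32*π;  (8)²·∫cos(2x)² dx = 64·π/2 = 32*π.
  (u')² cross terms: 2·(-8)·(8)·∫sin(4x)·cos(2x) dx = -128·(0) = 0.
  So ∫_0^π (u')² dx = 32*π + 32*π + 0 = 64*π.
||u||_{H^1}^2 = (10*π) + (64*π) = 74*π.


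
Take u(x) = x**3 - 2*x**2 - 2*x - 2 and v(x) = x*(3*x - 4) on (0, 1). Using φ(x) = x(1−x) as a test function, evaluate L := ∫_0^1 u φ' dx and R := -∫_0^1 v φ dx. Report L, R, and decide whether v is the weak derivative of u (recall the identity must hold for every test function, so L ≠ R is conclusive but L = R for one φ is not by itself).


LHS = 31/60, RHS = 11/60. No, v is not the weak derivative of u.

u(x) = x**3 - 2*x**2 - 2*x - 2, classical derivative u'(x) = 3*x**2 - 4*x - 2.
φ(x) = x(1−x), so φ'(x) = 1 - 2*x.
Note φ(0) = φ(1) = 0, so the boundary term u·φ vanishes.
LHS = ∫_0^1 u(x) φ'(x) dx = ∫_0^1 (-2*x^4 + 5*x^3 + 2*x^2 + 2*x - 2) dx. Term by term:
  ∫_0^1 -2*x^4 dx = -2/5;  ∫_0^1 5*x^3 dx = 5/4;  ∫_0^1 2*x^2 dx = 2/3;
  ∫_0^1 2*x dx = 1;  ∫_0^1 -2 dx = -2.
Sum: -2/5 + 5/4 + 2/3 + 1 − 2 = 31/60.
So LHS = 31/60.
∫_0^1 v(x) φ(x) dx = ∫_0^1 (-3*x^4 + 7*x^3 - 4*x^2) dx. Term by term:
  ∫_0^1 -3*x^4 dx = -3/5;  ∫_0^1 7*x^3 dx = 7/4;  ∫_0^1 -4*x^2 dx = -4/3.
Sum: -3/5 + 7/4 − 4/3 = -11/60.
So RHS = -∫_0^1 v(x) φ(x) dx = 11/60.
LHS − RHS = 1/3 ≠ 0, so the identity fails.
(For a valid weak derivative the identity must hold for EVERY test function, in particular this one. The failure shows v is NOT the weak derivative of u.)
Correct weak derivative would be u'(x) = 3*x**2 - 4*x - 2.


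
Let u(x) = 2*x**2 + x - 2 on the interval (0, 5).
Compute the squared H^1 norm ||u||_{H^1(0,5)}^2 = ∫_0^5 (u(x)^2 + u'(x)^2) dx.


||u||_{H^1}^2 = 3575

The H^1 norm (squared) on an interval (0, L) is
  ||u||_{H^1}^2 = ∫_0^L u(x)^2 dx + ∫_0^L u'(x)^2 dx.
Compute u'(x) = 4*x + 1.
Then u(x)^2 = 4*x**4 + 4*x**3 - 7*x**2 - 4*x + 4 and u'(x)^2 = 16*x**2 + 8*x + 1.
Integrate each monomial from 0 to 5 using ∫_0^5 c·x^n dx = c·5^(n+1)/(n+1):
  ∫_0^5 u(x)^2 dx = ∫_0^5 (4*x^4 + 4*x^3 - 7*x^2 - 4*x + 4) dx. Term by term:
    ∫_0^5 4*x^4 dx = 2500;  ∫_0^5 4*x^3 dx = 625;  ∫_0^5 -7*x^2 dx = -875/3;
    ∫_0^5 -4*x dx = -50;  ∫_0^5 4 dx = 20.
  Sum: 2500 + 625 − 875/3 − 50 + 20 = 8410/3.
  ∫_0^5 u'(x)^2 dx = ∫_0^5 (16*x^2 + 8*x + 1) dx. Term by term:
    ∫_0^5 16*x^2 dx = 2000/3;  ∫_0^5 8*x dx = 100;  ∫_0^5 1 dx = 5.
  Sum: 2000/3 + 100 + 5 = 2315/3.
Adding: ||u||_{H^1}^2 = 8410/3 + 2315/3 = 3575.


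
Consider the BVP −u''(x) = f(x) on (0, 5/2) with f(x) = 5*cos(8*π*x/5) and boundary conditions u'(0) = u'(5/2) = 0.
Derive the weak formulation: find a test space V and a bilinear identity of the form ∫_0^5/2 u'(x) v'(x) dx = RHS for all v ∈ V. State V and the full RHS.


V = H^1(0, 5/2) (no boundary constraint on v; u is determined up to an additive constant); weak form: ∫_0^5/2 u'v' dx = ∫_0^5/2 (5*cos(8*π*x/5)) v dx for all v ∈ V.

Multiply both sides by a test function v and integrate from 0 to 5/2:
  ∫_0^5/2 −u''(x) v(x) dx = ∫_0^5/2 f(x) v(x) dx.
Integrate the LHS by parts once:
  ∫_0^5/2 −u'' v dx = −[u'(x) v(x)]_0^5/2 + ∫_0^5/2 u'(x) v'(x) dx.
Thus ∫_0^5/2 u'(x) v'(x) dx = ∫_0^5/2 f(x) v(x) dx + [u'(x) v(x)]_0^5/2.
Choose V so that boundary terms are either known or forced to vanish.
u has homogeneous Neumann: u'(0) = u'(5/2) = 0. So [u' v]_0^5/2 = 0·v(5/2) − 0·v(0) = 0 for any v; take V = H^1(0, 5/2).
Weak formulation: find u (satisfying any essential BC) such that ∫_0^5/2 u'(x) v'(x) dx = ∫_0^5/2 f v dx for all v ∈ V (homogeneous Neumann, so boundary terms vanish).
Substituting f(x) = 5*cos(8*π*x/5), the right-hand side is ∫_0^5/2 (5*cos(8*π*x/5)) v dx.
Compatibility check (pure Neumann): taking v ≡ 1 ∈ V gives 0 = ∫_0^5/2 f dx + (0) − (0), i.e. ∫_0^5/2 f dx must equal u'(0) − u'(5/2) = 0. Indeed ∫_0^5/2 (5*cos(8*π*x/5)) dx = 0, so the data are compatible. The solution is then unique only up to an additive constant (fix it e.g. by requiring ∫_0^5/2 u dx = 0).


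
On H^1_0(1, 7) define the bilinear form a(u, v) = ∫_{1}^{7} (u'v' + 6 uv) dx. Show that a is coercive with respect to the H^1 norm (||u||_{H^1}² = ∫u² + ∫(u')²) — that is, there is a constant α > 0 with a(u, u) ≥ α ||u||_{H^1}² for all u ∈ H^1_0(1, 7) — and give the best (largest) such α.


α = 1

Coercivity of a(·,·) on H^1_0(1, 7) means a(u, u) ≥ α ||u||_{H^1}² for every u ∈ H^1_0.
The interval has length L = 6, and Poincaré/coercivity depend only on L. Here a(u, u) = ∫(u')² + (6)·∫u².
Here c = 6 ≥ 1, so a(u,u) = ∫(u')² + c∫u² ≥ ∫(u')² + ∫u² = ||u||_{H^1}², i.e. α = 1 works. No larger α is possible: a(u,u) ≥ α||u||_{H^1}² means (1−α)∫(u')² ≥ (α−c)∫u², and for the modes u_n = sin(nπ(x−x₀)/L) (x₀ the left endpoint) one has ∫u_n²/∫(u_n')² = (L/(nπ))² → 0, so a(u_n,u_n)/||u_n||_{H^1}² → 1. Hence the optimal constant is α = 1.
Therefore α = 1.


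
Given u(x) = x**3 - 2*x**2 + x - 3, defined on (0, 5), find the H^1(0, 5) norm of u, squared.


||u||_{H^1}^2 = 257875/42

The H^1 norm (squared) on an interval (0, L) is
  ||u||_{H^1}^2 = ∫_0^L u(x)^2 dx + ∫_0^L u'(x)^2 dx.
Compute u'(x) = 3*x**2 - 4*x + 1.
Then u(x)^2 = x**6 - 4*x**5 + 6*x**4 - 10*x**3 + 13*x**2 - 6*x + 9 and u'(x)^2 = 9*x**4 - 24*x**3 + 22*x**2 - 8*x + 1.
Integrate each monomial from 0 to 5 using ∫_0^5 c·x^n dx = c·5^(n+1)/(n+1):
  ∫_0^5 u(x)^2 dx = ∫_0^5 (x^6 - 4*x^5 + 6*x^4 - 10*x^3 + 13*x^2 - 6*x + 9) dx. Term by term:
    ∫_0^5 x^6 dx = 78125/7;  ∫_0^5 -4*x^5 dx = -31250/3;  ∫_0^5 6*x^4 dx = 3750;
    ∫_0^5 -10*x^3 dx = -3125/2;  ∫_0^5 13*x^2 dx = 1625/3;  ∫_0^5 -6*x dx = -75;
    ∫_0^5 9 dx = 45.
  Sum: 78125/7 − 31250/3 + 3750 − 3125/2 + 1625/3 − 75 + 45 = 48205/14.
  ∫_0^5 u'(x)^2 dx = ∫_0^5 (9*x^4 - 24*x^3 + 22*x^2 - 8*x + 1) dx. Term by term:
    ∫_0^5 9*x^4 dx = 5625;  ∫_0^5 -24*x^3 dx = -3750;  ∫_0^5 22*x^2 dx = 2750/3;
    ∫_0^5 -8*x dx = -100;  ∫_0^5 1 dx = 5.
  Sum: 5625 − 3750 + 2750/3 − 100 + 5 = 8090/3.
Adding: ||u||_{H^1}^2 = 48205/14 + 8090/3 = 257875/42.


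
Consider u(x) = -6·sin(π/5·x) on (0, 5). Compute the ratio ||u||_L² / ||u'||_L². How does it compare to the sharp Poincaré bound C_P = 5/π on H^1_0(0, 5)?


||u||_L² / ||u'||_L² = 5/π = C_P.

u(x) = -6·sin(π/5·x), so u'(x) = -6*π*cos(π*x/5)/5.
Writing u(x) = A·sin(kπx/L) with A = -6 and k = 1, use ∫_0^L sin²(kπx/L) dx = L/2 and ∫_0^L cos²(kπx/L) dx = L/2.
u² = 36·sin²(π/5·x) and (u')² = 36*π^2/25·cos²(π/5·x), and each of sin², cos² integrates to L/2 = 5/2 over (0, 5).
∫_0^5 u² dx = 90, so ||u||_L² = 3*sqrt(10).
∫_0^5 (u')² dx = 18*π^2/5, so ||u'||_L² = 3*sqrt(10)*π/5.
Ratio ||u||_L² / ||u'||_L² = 5/π.
Sharp Poincaré constant on H^1_0(0, 5) is C_P = L/π = 5/π, achieved by sin(π/5·x).
This is the k = 1 eigenfunction (up to amplitude), so the ratio equals the sharp Poincaré constant exactly.


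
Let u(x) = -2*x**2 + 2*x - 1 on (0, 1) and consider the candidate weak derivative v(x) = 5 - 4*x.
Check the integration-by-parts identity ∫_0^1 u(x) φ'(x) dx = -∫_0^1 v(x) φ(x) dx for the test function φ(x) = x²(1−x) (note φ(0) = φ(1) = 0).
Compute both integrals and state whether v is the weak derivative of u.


LHS = 1/30, RHS = -13/60. No, v is not the weak derivative of u.

u(x) = -2*x**2 + 2*x - 1, classical derivative u'(x) = 2 - 4*x.
φ(x) = x²(1−x), so φ'(x) = x*(2 - 3*x).
Note φ(0) = φ(1) = 0, so the boundary term u·φ vanishes.
LHS = ∫_0^1 u(x) φ'(x) dx = ∫_0^1 (6*x^4 - 10*x^3 + 7*x^2 - 2*x) dx. Term by term:
  ∫_0^1 6*x^4 dx = 6/5;  ∫_0^1 -10*x^3 dx = -5/2;  ∫_0^1 7*x^2 dx = 7/3;
  ∫_0^1 -2*x dx = -1.
Sum: 6/5 − 5/2 + 7/3 − 1 = 1/30.
So LHS = 1/30.
∫_0^1 v(x) φ(x) dx = ∫_0^1 (4*x^4 - 9*x^3 + 5*x^2) dx. Term by term:
  ∫_0^1 4*x^4 dx = 4/5;  ∫_0^1 -9*x^3 dx = -9/4;  ∫_0^1 5*x^2 dx = 5/3.
Sum: 4/5 − 9/4 + 5/3 = 13/60.
So RHS = -∫_0^1 v(x) φ(x) dx = -13/60.
LHS − RHS = 1/4 ≠ 0, so the identity fails.
(For a valid weak derivative the identity must hold for EVERY test function, in particular this one. The failure shows v is NOT the weak derivative of u.)
Correct weak derivative would be u'(x) = 2 - 4*x.


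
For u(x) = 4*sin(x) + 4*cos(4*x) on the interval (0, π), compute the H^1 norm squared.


||u||_{H^1(0,π)}^2 = -1088/15 + 152*π

u'(x) = -16*sin(4*x) + 4*cos(x).
Expand u² and (u')² and integrate term by term on (0, π), using: for integers n ≥ 1, ∫_0^π sin²(nx) dx = ∫_0^π cos²(nx) dx = π/2; for n ≠ n', ∫_0^π sin(nx)sin(n'x) dx = ∫_0^π cos(nx)cos(n'x) dx = 0; and by product-to-sum, ∫_0^π sin(nx)cos(n'x) dx = ½∫_0^π [sin((n+n')x) + sin((n−n')x)] dx, which is 0 when n+n' is even and 2n/(n²−n'²) when n+n' is odd (it need not vanish on (0, π)).
  u² squared terms: (4)²·∫cos(4x)² dx = 16·π/2 = 8*π;  (4)²·∫sin(x)² dx = 16·π/2 = 8*π.
  u² cross terms: 2·(4)·(4)·∫cos(4x)·sin(x) dx = 32·(-2/15) = -64/15.
  So ∫_0^π u² dx = 8*π + 8*π − 64/15 = -64/15 + 16*π.
  (u')² squared terms: (-16)²·∫sin(4x)² dx = 256·π/2 = 128*π;  (4)²·∫cos(x)² dx = 16·π/2 = 8*π.
  (u')² cross terms: 2·(-16)·(4)·∫sin(4x)·cos(x) dx = -128·(8/15) = -1024/15.
  So ∫_0^π (u')² dx = 128*π + 8*π − 1024/15 = -1024/15 + 136*π.
||u||_{H^1}^2 = (-64/15 + 16*π) + (-1024/15 + 136*π) = -1088/15 + 152*π.


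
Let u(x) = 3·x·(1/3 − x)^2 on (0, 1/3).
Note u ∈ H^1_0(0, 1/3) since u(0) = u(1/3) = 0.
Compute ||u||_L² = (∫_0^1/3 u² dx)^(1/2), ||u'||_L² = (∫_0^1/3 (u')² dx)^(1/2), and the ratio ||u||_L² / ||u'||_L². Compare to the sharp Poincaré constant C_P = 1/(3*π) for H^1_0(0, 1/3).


||u||_L² / ||u'||_L² = sqrt(14)/42 < C_P = 1/(3*π).

u(x) = 3·x·(1/3 − x)^2, so u'(x) = (x - 1/3)*(9*x - 1).
u(x) = 3·x·(1/3 − x)^2 vanishes at x = 0 and x = 1/3, so u ∈ H^1_0(0, 1/3). Differentiate via the product rule and integrate the resulting polynomials term by term.
  ∫_0^1/3 u² dx = ∫_0^1/3 (9*x^6 - 12*x^5 + 6*x^4 - 4*x^3/3 + x^2/9) dx. Term by term:
    ∫_0^1/3 9*x^6 dx = 1/1701;  ∫_0^1/3 -12*x^5 dx = -2/729;  ∫_0^1/3 6*x^4 dx = 2/405;
    ∫_0^1/3 -4*x^3/3 dx = -1/243;  ∫_0^1/3 x^2/9 dx = 1/729.
  Sum: 1/1701 − 2/729 + 2/405 − 1/243 + 1/729 = 1/25515.
  ∫_0^1/3 (u')² dx = ∫_0^1/3 (81*x^4 - 72*x^3 + 22*x^2 - 8*x/3 + 1/9) dx. Term by term:
    ∫_0^1/3 81*x^4 dx = 1/15;  ∫_0^1/3 -72*x^3 dx = -2/9;  ∫_0^1/3 22*x^2 dx = 22/81;
    ∫_0^1/3 -8*x/3 dx = -4/27;  ∫_0^1/3 1/9 dx = 1/27.
  Sum: 1/15 − 2/9 + 22/81 − 4/27 + 1/27 = 2/405.
∫_0^1/3 u² dx = 1/25515, so ||u||_L² = sqrt(35)/945.
∫_0^1/3 (u')² dx = 2/405, so ||u'||_L² = sqrt(10)/45.
Ratio ||u||_L² / ||u'||_L² = sqrt(14)/42.
Sharp Poincaré constant on H^1_0(0, 1/3) is C_P = L/π = 1/(3*π), achieved by sin(3*π·x).
A polynomial bump cannot attain the sharp Poincaré constant (only the first sine eigenfunction does), so the ratio is strictly less than C_P, consistent with ||u||_L² ≤ C_P ||u'||_L².


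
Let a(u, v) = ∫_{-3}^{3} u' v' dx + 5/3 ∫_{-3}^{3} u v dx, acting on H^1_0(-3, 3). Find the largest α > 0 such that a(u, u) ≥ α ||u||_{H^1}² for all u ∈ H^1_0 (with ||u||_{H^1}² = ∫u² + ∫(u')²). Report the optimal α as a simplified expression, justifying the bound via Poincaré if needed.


α = 1

Coercivity of a(·,·) on H^1_0(-3, 3) means a(u, u) ≥ α ||u||_{H^1}² for every u ∈ H^1_0.
The interval has length L = 6, and Poincaré/coercivity depend only on L. Here a(u, u) = ∫(u')² + (5/3)·∫u².
Here c = 5/3 ≥ 1, so a(u,u) = ∫(u')² + c∫u² ≥ ∫(u')² + ∫u² = ||u||_{H^1}², i.e. α = 1 works. No larger α is possible: a(u,u) ≥ α||u||_{H^1}² means (1−α)∫(u')² ≥ (α−c)∫u², and for the modes u_n = sin(nπ(x−x₀)/L) (x₀ the left endpoint) one has ∫u_n²/∫(u_n')² = (L/(nπ))² → 0, so a(u_n,u_n)/||u_n||_{H^1}² → 1. Hence the optimal constant is α = 1.
Therefore α = 1.


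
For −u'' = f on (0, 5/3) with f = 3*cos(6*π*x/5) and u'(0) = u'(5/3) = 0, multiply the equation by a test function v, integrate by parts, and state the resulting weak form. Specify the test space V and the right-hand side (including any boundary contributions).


V = H^1(0, 5/3) (no boundary constraint on v; u is determined up to an additive constant); weak form: ∫_0^5/3 u'v' dx = ∫_0^5/3 (3*cos(6*π*x/5)) v dx for all v ∈ V.

Multiply both sides by a test function v and integrate from 0 to 5/3:
  ∫_0^5/3 −u''(x) v(x) dx = ∫_0^5/3 f(x) v(x) dx.
Integrate the LHS by parts once:
  ∫_0^5/3 −u'' v dx = −[u'(x) v(x)]_0^5/3 + ∫_0^5/3 u'(x) v'(x) dx.
Thus ∫_0^5/3 u'(x) v'(x) dx = ∫_0^5/3 f(x) v(x) dx + [u'(x) v(x)]_0^5/3.
Choose V so that boundary terms are either known or forced to vanish.
u has homogeneous Neumann: u'(0) = u'(5/3) = 0. So [u' v]_0^5/3 = 0·v(5/3) − 0·v(0) = 0 for any v; take V = H^1(0, 5/3).
Weak formulation: find u (satisfying any essential BC) such that ∫_0^5/3 u'(x) v'(x) dx = ∫_0^5/3 f v dx for all v ∈ V (homogeneous Neumann, so boundary terms vanish).
Substituting f(x) = 3*cos(6*π*x/5), the right-hand side is ∫_0^5/3 (3*cos(6*π*x/5)) v dx.
Compatibility check (pure Neumann): taking v ≡ 1 ∈ V gives 0 = ∫_0^5/3 f dx + (0) − (0), i.e. ∫_0^5/3 f dx must equal u'(0) − u'(5/3) = 0. Indeed ∫_0^5/3 (3*cos(6*π*x/5)) dx = 0, so the data are compatible. The solution is then unique only up to an additive constant (fix it e.g. by requiring ∫_0^5/3 u dx = 0).


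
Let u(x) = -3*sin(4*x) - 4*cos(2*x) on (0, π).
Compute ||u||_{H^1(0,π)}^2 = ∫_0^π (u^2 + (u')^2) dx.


||u||_{H^1(0,π)}^2 = 233*π/2

u'(x) = 8*sin(2*x) - 12*cos(4*x).
Expand u² and (u')² and integrate term by term on (0, π), using: for integers n ≥ 1, ∫_0^π sin²(nx) dx = ∫_0^π cos²(nx) dx = π/2; for n ≠ n', ∫_0^π sin(nx)sin(n'x) dx = ∫_0^π cos(nx)cos(n'x) dx = 0; and by product-to-sum, ∫_0^π sin(nx)cos(n'x) dx = ½∫_0^π [sin((n+n')x) + sin((n−n')x)] dx, which is 0 when n+n' is even and 2n/(n²−n'²) when n+n' is odd (it need not vanish on (0, π)).
  u² squared terms: (-4)²·∫cos(2x)² dx = 16·π/2 = 8*π;  (-3)²·∫sin(4x)² dx = 9·π/2 = 9*π/2.
  u² cross terms: 2·(-4)·(-3)·∫cos(2x)·sin(4x) dx = 24·(0) = 0.
  So ∫_0^π u² dx = 8*π + 9*π/2 + 0 = 25*π/2.
  (u')² squared terms: (-12)²·∫cos(4x)² dx = 144·π/2 = 72*π;  (8)²·∫sin(2x)² dx = 64·π/2 = 32*π.
  (u')² cross terms: 2·(-12)·(8)·∫cos(4x)·sin(2x) dx = -192·(0) = 0.
  So ∫_0^π (u')² dx = 72*π + 32*π + 0 = 104*π.
||u||_{H^1}^2 = (25*π/2) + (104*π) = 233*π/2.


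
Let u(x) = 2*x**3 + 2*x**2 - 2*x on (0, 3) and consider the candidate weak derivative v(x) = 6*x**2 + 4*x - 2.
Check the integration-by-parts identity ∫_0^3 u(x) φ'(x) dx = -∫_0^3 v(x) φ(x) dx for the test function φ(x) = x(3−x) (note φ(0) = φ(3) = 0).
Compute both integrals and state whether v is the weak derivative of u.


LHS = -909/10, RHS = -909/10. Yes, v = u' weakly.

u(x) = 2*x**3 + 2*x**2 - 2*x, classical derivative u'(x) = 6*x**2 + 4*x - 2.
φ(x) = x(3−x), so φ'(x) = 3 - 2*x.
Note φ(0) = φ(3) = 0, so the boundary term u·φ vanishes.
LHS = ∫_0^3 u(x) φ'(x) dx = ∫_0^3 (-4*x^4 + 2*x^3 + 10*x^2 - 6*x) dx. Term by term:
  ∫_0^3 -4*x^4 dx = -972/5;  ∫_0^3 2*x^3 dx = 81/2;  ∫_0^3 10*x^2 dx = 90;
  ∫_0^3 -6*x dx = -27.
Sum: -972/5 + 81/2 + 90 − 27 = -909/10.
So LHS = -909/10.
∫_0^3 v(x) φ(x) dx = ∫_0^3 (-6*x^4 + 14*x^3 + 14*x^2 - 6*x) dx. Term by term:
  ∫_0^3 -6*x^4 dx = -1458/5;  ∫_0^3 14*x^3 dx = 567/2;  ∫_0^3 14*x^2 dx = 126;
  ∫_0^3 -6*x dx = -27.
Sum: -1458/5 + 567/2 + 126 − 27 = 909/10.
So RHS = -∫_0^3 v(x) φ(x) dx = -909/10.
LHS = RHS, so the identity holds for this test φ.
Moreover u is smooth here and v(x) = u'(x) = 6*x**2 + 4*x - 2 pointwise, so the identity holds for every test function. Hence v is the weak derivative of u.


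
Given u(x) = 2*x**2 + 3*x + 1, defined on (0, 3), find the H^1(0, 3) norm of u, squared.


||u||_{H^1}^2 = 4317/5

The H^1 norm (squared) on an interval (0, L) is
  ||u||_{H^1}^2 = ∫_0^L u(x)^2 dx + ∫_0^L u'(x)^2 dx.
Compute u'(x) = 4*x + 3.
Then u(x)^2 = 4*x**4 + 12*x**3 + 13*x**2 + 6*x + 1 and u'(x)^2 = 16*x**2 + 24*x + 9.
Integrate each monomial from 0 to 3 using ∫_0^3 c·x^n dx = c·3^(n+1)/(n+1):
  ∫_0^3 u(x)^2 dx = ∫_0^3 (4*x^4 + 12*x^3 + 13*x^2 + 6*x + 1) dx. Term by term:
    ∫_0^3 4*x^4 dx = 972/5;  ∫_0^3 12*x^3 dx = 243;  ∫_0^3 13*x^2 dx = 117;
    ∫_0^3 6*x dx = 27;  ∫_0^3 1 dx = 3.
  Sum: 972/5 + 243 + 117 + 27 + 3 = 2922/5.
  ∫_0^3 u'(x)^2 dx = ∫_0^3 (16*x^2 + 24*x + 9) dx. Term by term:
    ∫_0^3 16*x^2 dx = 144;  ∫_0^3 24*x dx = 108;  ∫_0^3 9 dx = 27.
  Sum: 144 + 108 + 27 = 279.
Adding: ||u||_{H^1}^2 = 2922/5 + 279 = 4317/5.


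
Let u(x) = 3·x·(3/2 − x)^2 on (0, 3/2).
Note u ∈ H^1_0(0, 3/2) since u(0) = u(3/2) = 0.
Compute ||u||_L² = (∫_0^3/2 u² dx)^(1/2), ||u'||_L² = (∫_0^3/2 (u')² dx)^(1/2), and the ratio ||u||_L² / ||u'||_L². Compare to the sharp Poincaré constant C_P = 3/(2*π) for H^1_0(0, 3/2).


||u||_L² / ||u'||_L² = 3*sqrt(14)/28 < C_P = 3/(2*π).

u(x) = 3·x·(3/2 − x)^2, so u'(x) = 9*x^2 - 18*x + 27/4.
u(x) = 3·x·(3/2 − x)^2 vanishes at x = 0 and x = 3/2, so u ∈ H^1_0(0, 3/2). Differentiate via the product rule and integrate the resulting polynomials term by term.
  ∫_0^3/2 u² dx = ∫_0^3/2 (9*x^6 - 54*x^5 + 243*x^4/2 - 243*x^3/2 + 729*x^2/16) dx. Term by term:
    ∫_0^3/2 9*x^6 dx = 19683/896;  ∫_0^3/2 -54*x^5 dx = -6561/64;  ∫_0^3/2 243*x^4/2 dx = 59049/320;
    ∫_0^3/2 -243*x^3/2 dx = -19683/128;  ∫_0^3/2 729*x^2/16 dx = 6561/128.
  Sum: 19683/896 − 6561/64 + 59049/320 − 19683/128 + 6561/128 = 6561/4480.
  ∫_0^3/2 (u')² dx = ∫_0^3/2 (81*x^4 - 324*x^3 + 891*x^2/2 - 243*x + 729/16) dx. Term by term:
    ∫_0^3/2 81*x^4 dx = 19683/160;  ∫_0^3/2 -324*x^3 dx = -6561/16;  ∫_0^3/2 891*x^2/2 dx = 8019/16;
    ∫_0^3/2 -243*x dx = -2187/8;  ∫_0^3/2 729/16 dx = 2187/32.
  Sum: 19683/160 − 6561/16 + 8019/16 − 2187/8 + 2187/32 = 729/80.
∫_0^3/2 u² dx = 6561/4480, so ||u||_L² = 81*sqrt(70)/560.
∫_0^3/2 (u')² dx = 729/80, so ||u'||_L² = 27*sqrt(5)/20.
Ratio ||u||_L² / ||u'||_L² = 3*sqrt(14)/28.
Sharp Poincaré constant on H^1_0(0, 3/2) is C_P = L/π = 3/(2*π), achieved by sin(2*π/3·x).
A polynomial bump cannot attain the sharp Poincaré constant (only the first sine eigenfunction does), so the ratio is strictly less than C_P, consistent with ||u||_L² ≤ C_P ||u'||_L².


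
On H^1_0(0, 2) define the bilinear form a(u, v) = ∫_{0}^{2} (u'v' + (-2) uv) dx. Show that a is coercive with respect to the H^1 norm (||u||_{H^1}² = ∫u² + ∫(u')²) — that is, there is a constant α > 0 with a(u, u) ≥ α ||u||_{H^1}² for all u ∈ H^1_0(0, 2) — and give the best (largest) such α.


α = (-8 + π^2)/(4 + π^2)

Coercivity of a(·,·) on H^1_0(0, 2) means a(u, u) ≥ α ||u||_{H^1}² for every u ∈ H^1_0.
The interval has length L = 2, and Poincaré/coercivity depend only on L. Here a(u, u) = ∫(u')² + (-2)·∫u².
Here c = -2 < 0 with |c| < (π/L)² = π^2/4, so coercivity still holds. The condition a(u,u) ≥ α||u||_{H^1}² reads (1−α)∫(u')² ≥ (α−c)∫u². Any admissible α is ≤ 1 (rapidly oscillating u have ∫u²/∫(u')² → 0), and α = 1 would force 0 ≥ (1−c)∫u², impossible since c < 1; so 1−α > 0. By the sharp Poincaré inequality on H^1_0 of an interval of length L, ∫(u')² ≥ (π/L)²∫u² with equality for the first sine mode sin(π(x−x₀)/L) (x₀ the left endpoint), so the inequality holds for all u iff (1−α)(π/L)² ≥ α − c, i.e. α ≤ ((π/L)² + c)/((π/L)² + 1) = (1 + c(L/π)²)/(1 + (L/π)²). (Direct route, valid since c ≤ 0: Poincaré gives c∫u² ≥ c(L/π)²∫(u')², so a(u,u) ≥ (1 + c(L/π)²)∫(u')², while ||u||_{H^1}² ≤ (1 + (L/π)²)∫(u')²; dividing yields the same α.) With (π/L)² = π^2/4 and c = -2, the largest admissible constant is α = ((π/L)² + c)/((π/L)² + 1).
Simplifying, α = (-8 + π^2)/(4 + π^2).


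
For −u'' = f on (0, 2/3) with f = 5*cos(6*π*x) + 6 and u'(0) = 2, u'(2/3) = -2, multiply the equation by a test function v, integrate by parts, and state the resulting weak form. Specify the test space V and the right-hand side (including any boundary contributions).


V = H^1(0, 2/3) (v unrestricted at boundary; u is determined up to an additive constant); weak form: ∫_0^2/3 u'v' dx = ∫_0^2/3 (5*cos(6*π*x) + 6) v dx − 2·v(2/3) − 2·v(0) for all v ∈ V.

Multiply both sides by a test function v and integrate from 0 to 2/3:
  ∫_0^2/3 −u''(x) v(x) dx = ∫_0^2/3 f(x) v(x) dx.
Integrate the LHS by parts once:
  ∫_0^2/3 −u'' v dx = −[u'(x) v(x)]_0^2/3 + ∫_0^2/3 u'(x) v'(x) dx.
Thus ∫_0^2/3 u'(x) v'(x) dx = ∫_0^2/3 f(x) v(x) dx + [u'(x) v(x)]_0^2/3.
Choose V so that boundary terms are either known or forced to vanish.
u has inhomogeneous Neumann u'(0) = 2, u'(2/3) = -2. [u' v]_0^2/3 = (-2)·v(2/3) − (2)·v(0) = − 2·v(2/3) − 2·v(0). Take V = H^1(0, 2/3); boundary term becomes part of RHS.
Weak formulation: find u (satisfying any essential BC) such that ∫_0^2/3 u'(x) v'(x) dx = ∫_0^2/3 f v dx − 2·v(2/3) − 2·v(0) for all v ∈ V (Neumann data are natural BCs: they enter the RHS as boundary terms).
Substituting f(x) = 5*cos(6*π*x) + 6, the right-hand side is ∫_0^2/3 (5*cos(6*π*x) + 6) v dx − 2·v(2/3) − 2·v(0).
Compatibility check (pure Neumann): taking v ≡ 1 ∈ V gives 0 = ∫_0^2/3 f dx + (-2) − (2), i.e. ∫_0^2/3 f dx must equal u'(0) − u'(2/3) = 4. Indeed ∫_0^2/3 (5*cos(6*π*x) + 6) dx = 4, so the data are compatible. The solution is then unique only up to an additive constant (fix it e.g. by requiring ∫_0^2/3 u dx = 0).


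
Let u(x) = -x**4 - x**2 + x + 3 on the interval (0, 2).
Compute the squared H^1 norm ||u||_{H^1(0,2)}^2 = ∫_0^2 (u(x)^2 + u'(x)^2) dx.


||u||_{H^1}^2 = 131176/315

The H^1 norm (squared) on an interval (0, L) is
  ||u||_{H^1}^2 = ∫_0^L u(x)^2 dx + ∫_0^L u'(x)^2 dx.
Compute u'(x) = -4*x**3 - 2*x + 1.
Then u(x)^2 = x**8 + 2*x**6 - 2*x**5 - 5*x**4 - 2*x**3 - 5*x**2 + 6*x + 9 and u'(x)^2 = 16*x**6 + 16*x**4 - 8*x**3 + 4*x**2 - 4*x + 1.
Integrate each monomial from 0 to 2 using ∫_0^2 c·x^n dx = c·2^(n+1)/(n+1):
  ∫_0^2 u(x)^2 dx = ∫_0^2 (x^8 + 2*x^6 - 2*x^5 - 5*x^4 - 2*x^3 - 5*x^2 + 6*x + 9) dx. Term by term:
    ∫_0^2 x^8 dx = 512/9;  ∫_0^2 2*x^6 dx = 256/7;  ∫_0^2 -2*x^5 dx = -64/3;
    ∫_0^2 -5*x^4 dx = -32;  ∫_0^2 -2*x^3 dx = -8;  ∫_0^2 -5*x^2 dx = -40/3;
    ∫_0^2 6*x dx = 12;  ∫_0^2 9 dx = 18.
  Sum: 512/9 + 256/7 − 64/3 − 32 − 8 − 40/3 + 12 + 18 = 3074/63.
  ∫_0^2 u'(x)^2 dx = ∫_0^2 (16*x^6 + 16*x^4 - 8*x^3 + 4*x^2 - 4*x + 1) dx. Term by term:
    ∫_0^2 16*x^6 dx = 2048/7;  ∫_0^2 16*x^4 dx = 512/5;  ∫_0^2 -8*x^3 dx = -32;
    ∫_0^2 4*x^2 dx = 32/3;  ∫_0^2 -4*x dx = -8;  ∫_0^2 1 dx = 2.
  Sum: 2048/7 + 512/5 − 32 + 32/3 − 8 + 2 = 38602/105.
Adding: ||u||_{H^1}^2 = 3074/63 + 38602/105 = 131176/315.


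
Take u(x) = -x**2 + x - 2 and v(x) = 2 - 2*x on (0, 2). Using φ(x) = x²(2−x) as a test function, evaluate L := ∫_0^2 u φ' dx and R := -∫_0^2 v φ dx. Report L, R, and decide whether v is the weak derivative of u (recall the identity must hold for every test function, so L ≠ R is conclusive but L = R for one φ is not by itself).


LHS = 28/15, RHS = 8/15. No, v is not the weak derivative of u.

u(x) = -x**2 + x - 2, classical derivative u'(x) = 1 - 2*x.
φ(x) = x²(2−x), so φ'(x) = x*(4 - 3*x).
Note φ(0) = φ(2) = 0, so the boundary term u·φ vanishes.
LHS = ∫_0^2 u(x) φ'(x) dx = ∫_0^2 (3*x^4 - 7*x^3 + 10*x^2 - 8*x) dx. Term by term:
  ∫_0^2 3*x^4 dx = 96/5;  ∫_0^2 -7*x^3 dx = -28;  ∫_0^2 10*x^2 dx = 80/3;
  ∫_0^2 -8*x dx = -16.
Sum: 96/5 − 28 + 80/3 − 16 = 28/15.
So LHS = 28/15.
∫_0^2 v(x) φ(x) dx = ∫_0^2 (2*x^4 - 6*x^3 + 4*x^2) dx. Term by term:
  ∫_0^2 2*x^4 dx = 64/5;  ∫_0^2 -6*x^3 dx = -24;  ∫_0^2 4*x^2 dx = 32/3.
Sum: 64/5 − 24 + 32/3 = -8/15.
So RHS = -∫_0^2 v(x) φ(x) dx = 8/15.
LHS − RHS = 4/3 ≠ 0, so the identity fails.
(For a valid weak derivative the identity must hold for EVERY test function, in particular this one. The failure shows v is NOT the weak derivative of u.)
Correct weak derivative would be u'(x) = 1 - 2*x.


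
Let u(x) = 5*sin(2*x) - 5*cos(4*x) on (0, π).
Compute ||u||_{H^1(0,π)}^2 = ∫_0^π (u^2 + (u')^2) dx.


||u||_{H^1(0,π)}^2 = 275*π

u'(x) = 20*sin(4*x) + 10*cos(2*x).
Expand u² and (u')² and integrate term by term on (0, π), using: for integers n ≥ 1, ∫_0^π sin²(nx) dx = ∫_0^π cos²(nx) dx = π/2; for n ≠ n', ∫_0^π sin(nx)sin(n'x) dx = ∫_0^π cos(nx)cos(n'x) dx = 0; and by product-to-sum, ∫_0^π sin(nx)cos(n'x) dx = ½∫_0^π [sin((n+n')x) + sin((n−n')x)] dx, which is 0 when n+n' is even and 2n/(n²−n'²) when n+n' is odd (it need not vanish on (0, π)).
  u² squared terms: (-5)²·∫cos(4x)² dx = 25·π/2 = 25*π/2;  (5)²·∫sin(2x)² dx = 25·π/2 = 25*π/2.
  u² cross terms: 2·(-5)·(5)·∫cos(4x)·sin(2x) dx = -50·(0) = 0.
  So ∫_0^π u² dx = 25*π/2 + 25*π/2 + 0 = 25*π.
  (u')² squared terms: (10)²·∫cos(2x)² dx = 100·π/2 = 50*π;  (20)²·∫sin(4x)² dx = 400·π/2 = 200*π.
  (u')² cross terms: 2·(10)·(20)·∫cos(2x)·sin(4x) dx = 400·(0) = 0.
  So ∫_0^π (u')² dx = 50*π + 200*π + 0 = 250*π.
||u||_{H^1}^2 = (25*π) + (250*π) = 275*π.


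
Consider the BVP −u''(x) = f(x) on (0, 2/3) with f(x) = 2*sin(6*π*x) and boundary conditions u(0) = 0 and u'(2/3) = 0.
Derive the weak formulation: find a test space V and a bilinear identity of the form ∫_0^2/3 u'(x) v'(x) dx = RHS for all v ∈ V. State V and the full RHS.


V = {v ∈ H^1(0, 2/3) : v(0) = 0} (test functions vanish at x = 0 where u is specified); weak form: ∫_0^2/3 u'v' dx = ∫_0^2/3 (2*sin(6*π*x)) v dx for all v ∈ V.

Multiply both sides by a test function v and integrate from 0 to 2/3:
  ∫_0^2/3 −u''(x) v(x) dx = ∫_0^2/3 f(x) v(x) dx.
Integrate the LHS by parts once:
  ∫_0^2/3 −u'' v dx = −[u'(x) v(x)]_0^2/3 + ∫_0^2/3 u'(x) v'(x) dx.
Thus ∫_0^2/3 u'(x) v'(x) dx = ∫_0^2/3 f(x) v(x) dx + [u'(x) v(x)]_0^2/3.
Choose V so that boundary terms are either known or forced to vanish.
Mixed BC: u(0) = 0 (Dirichlet) and u'(2/3) = 0 (Neumann). Define V = {v ∈ H^1(0, 2/3) : v(0) = 0}. Then [u' v]_0^2/3 = u'(2/3)·v(2/3) − u'(0)·0 = 0.
Weak formulation: find u (satisfying any essential BC) such that ∫_0^2/3 u'(x) v'(x) dx = ∫_0^2/3 f v dx for all v ∈ V (Dirichlet at 0 absorbed into V; the Neumann datum at x = 2/3 is zero, so no boundary term remains).
Substituting f(x) = 2*sin(6*π*x), the right-hand side is ∫_0^2/3 (2*sin(6*π*x)) v dx.


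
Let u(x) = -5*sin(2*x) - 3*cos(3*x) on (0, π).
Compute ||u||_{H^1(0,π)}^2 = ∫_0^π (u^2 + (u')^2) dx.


||u||_{H^1(0,π)}^2 = -240 + 215*π/2

u'(x) = 9*sin(3*x) - 10*cos(2*x).
Expand u² and (u')² and integrate term by term on (0, π), using: for integers n ≥ 1, ∫_0^π sin²(nx) dx = ∫_0^π cos²(nx) dx = π/2; for n ≠ n', ∫_0^π sin(nx)sin(n'x) dx = ∫_0^π cos(nx)cos(n'x) dx = 0; and by product-to-sum, ∫_0^π sin(nx)cos(n'x) dx = ½∫_0^π [sin((n+n')x) + sin((n−n')x)] dx, which is 0 when n+n' is even and 2n/(n²−n'²) when n+n' is odd (it need not vanish on (0, π)).
  u² squared terms: (-5)²·∫sin(2x)² dx = 25·π/2 = 25*π/2;  (-3)²·∫cos(3x)² dx = 9·π/2 = 9*π/2.
  u² cross terms: 2·(-5)·(-3)·∫sin(2x)·cos(3x) dx = 30·(-4/5) = -24.
  So ∫_0^π u² dx = 25*π/2 + 9*π/2 − 24 = -24 + 17*π.
  (u')² squared terms: (-10)²·∫cos(2x)² dx = 100·π/2 = 50*π;  (9)²·∫sin(3x)² dx = 81·π/2 = 81*π/2.
  (u')² cross terms: 2·(-10)·(9)·∫cos(2x)·sin(3x) dx = -180·(6/5) = -216.
  So ∫_0^π (u')² dx = 50*π + 81*π/2 − 216 = -216 + 181*π/2.
||u||_{H^1}^2 = (-24 + 17*π) + (-216 + 181*π/2) = -240 + 215*π/2.


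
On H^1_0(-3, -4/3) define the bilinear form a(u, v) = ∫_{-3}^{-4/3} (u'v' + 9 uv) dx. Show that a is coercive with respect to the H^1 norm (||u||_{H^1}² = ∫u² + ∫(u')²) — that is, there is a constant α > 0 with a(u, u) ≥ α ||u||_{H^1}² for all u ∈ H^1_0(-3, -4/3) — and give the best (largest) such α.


α = 1

Coercivity of a(·,·) on H^1_0(-3, -4/3) means a(u, u) ≥ α ||u||_{H^1}² for every u ∈ H^1_0.
The interval has length L = 5/3, and Poincaré/coercivity depend only on L. Here a(u, u) = ∫(u')² + (9)·∫u².
Here c = 9 ≥ 1, so a(u,u) = ∫(u')² + c∫u² ≥ ∫(u')² + ∫u² = ||u||_{H^1}², i.e. α = 1 works. No larger α is possible: a(u,u) ≥ α||u||_{H^1}² means (1−α)∫(u')² ≥ (α−c)∫u², and for the modes u_n = sin(nπ(x−x₀)/L) (x₀ the left endpoint) one has ∫u_n²/∫(u_n')² = (L/(nπ))² → 0, so a(u_n,u_n)/||u_n||_{H^1}² → 1. Hence the optimal constant is α = 1.
Therefore α = 1.


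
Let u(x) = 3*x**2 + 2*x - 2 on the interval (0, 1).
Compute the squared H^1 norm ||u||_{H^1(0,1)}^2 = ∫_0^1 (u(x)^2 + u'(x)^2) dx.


||u||_{H^1}^2 = 452/15

The H^1 norm (squared) on an interval (0, L) is
  ||u||_{H^1}^2 = ∫_0^L u(x)^2 dx + ∫_0^L u'(x)^2 dx.
Compute u'(x) = 6*x + 2.
Then u(x)^2 = 9*x**4 + 12*x**3 - 8*x**2 - 8*x + 4 and u'(x)^2 = 36*x**2 + 24*x + 4.
Integrate each monomial from 0 to 1 using ∫_0^1 c·x^n dx = c·1^(n+1)/(n+1):
  ∫_0^1 u(x)^2 dx = ∫_0^1 (9*x^4 + 12*x^3 - 8*x^2 - 8*x + 4) dx. Term by term:
    ∫_0^1 9*x^4 dx = 9/5;  ∫_0^1 12*x^3 dx = 3;  ∫_0^1 -8*x^2 dx = -8/3;
    ∫_0^1 -8*x dx = -4;  ∫_0^1 4 dx = 4.
  Sum: 9/5 + 3 − 8/3 − 4 + 4 = 32/15.
  ∫_0^1 u'(x)^2 dx = ∫_0^1 (36*x^2 + 24*x + 4) dx. Term by term:
    ∫_0^1 36*x^2 dx = 12;  ∫_0^1 24*x dx = 12;  ∫_0^1 4 dx = 4.
  Sum: 12 + 12 + 4 = 28.
Adding: ||u||_{H^1}^2 = 32/15 + 28 = 452/15.


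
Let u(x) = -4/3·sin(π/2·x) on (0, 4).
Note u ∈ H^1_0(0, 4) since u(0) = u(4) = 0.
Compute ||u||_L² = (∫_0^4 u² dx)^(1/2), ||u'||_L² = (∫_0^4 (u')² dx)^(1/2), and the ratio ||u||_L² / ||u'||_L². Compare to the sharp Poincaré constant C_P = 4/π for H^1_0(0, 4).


||u||_L² / ||u'||_L² = 2/π < C_P = 4/π.

u(x) = -4/3·sin(π/2·x), so u'(x) = -2*π*cos(π*x/2)/3.
Writing u(x) = A·sin(kπx/L) with A = -4/3 and k = 2, use ∫_0^L sin²(kπx/L) dx = L/2 and ∫_0^L cos²(kπx/L) dx = L/2.
u² = 16/9·sin²(π/2·x) and (u')² = 4*π^2/9·cos²(π/2·x), and each of sin², cos² integrates to L/2 = 2 over (0, 4).
∫_0^4 u² dx = 32/9, so ||u||_L² = 4*sqrt(2)/3.
∫_0^4 (u')² dx = 8*π^2/9, so ||u'||_L² = 2*sqrt(2)*π/3.
Ratio ||u||_L² / ||u'||_L² = 2/π.
Sharp Poincaré constant on H^1_0(0, 4) is C_P = L/π = 4/π, achieved by sin(π/4·x).
This is the k = 2 harmonic; the ratio L/(kπ) is strictly less than C_P = L/π, consistent with the sharp inequality ||u||_L² ≤ C_P ||u'||_L².


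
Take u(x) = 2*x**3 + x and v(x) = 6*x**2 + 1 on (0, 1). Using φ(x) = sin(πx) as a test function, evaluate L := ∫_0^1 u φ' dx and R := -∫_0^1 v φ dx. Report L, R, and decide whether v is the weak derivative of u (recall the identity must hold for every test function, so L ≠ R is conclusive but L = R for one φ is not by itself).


LHS = -8/π + 24/π^3, RHS = -8/π + 24/π^3. Yes, v = u' weakly.

u(x) = 2*x**3 + x, classical derivative u'(x) = 6*x**2 + 1.
φ(x) = sin(πx), so φ'(x) = π*cos(π*x).
Note φ(0) = φ(1) = 0, so the boundary term u·φ vanishes.
LHS = ∫_0^1 u(x) φ'(x) dx = ∫_0^1 (2*π*x^3*cos(π*x) + π*x*cos(π*x)) dx. Term by term:
  ∫_0^1 π*x*cos(π*x) dx = -2/π;  ∫_0^1 2*π*x^3*cos(π*x) dx = -6/π + 24/π^3.
Sum: -2/π + -6/π + 24/π^3 = -8/π + 24/π^3.
So LHS = -8/π + 24/π^3.
∫_0^1 v(x) φ(x) dx = ∫_0^1 (6*x^2*sin(π*x) + sin(π*x)) dx. Term by term:
  ∫_0^1 6*x^2*sin(π*x) dx = -24/π^3 + 6/π;  ∫_0^1 sin(π*x) dx = 2/π.
Sum: -24/π^3 + 6/π + 2/π = -24/π^3 + 8/π.
So RHS = -∫_0^1 v(x) φ(x) dx = -8/π + 24/π^3.
LHS = RHS, so the identity holds for this test φ.
Moreover u is smooth here and v(x) = u'(x) = 6*x**2 + 1 pointwise, so the identity holds for every test function. Hence v is the weak derivative of u.


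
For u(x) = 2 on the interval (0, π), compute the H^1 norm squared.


||u||_{H^1(0,π)}^2 = 4*π

u'(x) = 0.
Expand u² and (u')² and integrate term by term on (0, π), using: for integers n ≥ 1, ∫_0^π sin²(nx) dx = ∫_0^π cos²(nx) dx = π/2; for n ≠ n', ∫_0^π sin(nx)sin(n'x) dx = ∫_0^π cos(nx)cos(n'x) dx = 0; and by product-to-sum, ∫_0^π sin(nx)cos(n'x) dx = ½∫_0^π [sin((n+n')x) + sin((n−n')x)] dx, which is 0 when n+n' is even and 2n/(n²−n'²) when n+n' is odd (it need not vanish on (0, π)). For the constant mode: ∫_0^π 1 dx = π, ∫_0^π cos(nx) dx = 0, ∫_0^π sin(nx) dx = (1−(−1)^n)/n.
  u² squared terms: (2)²·∫1 dx = 4·π = 4*π.
  So ∫_0^π u² dx = 4*π.
  u' ≡ 0, so ∫_0^π (u')² dx = 0.
||u||_{H^1}^2 = (4*π) + (0) = 4*π.
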